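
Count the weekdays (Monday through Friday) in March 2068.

22

1 March 2068 is a Thursday.
The range spans 31 days (inclusive of both endpoints).
31 = 7 × 4 + 3, so there are 4 full weeks plus 3 extra days.
Each full week contributes 5 weekdays (Mon–Fri): 4 × 5 = 20.
The 3 extra days are Thu, Fri, Sat — 2 of them qualify.
Total: 20 + 2 = 22.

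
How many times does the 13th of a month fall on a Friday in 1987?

3

The 13th falls on a Friday when the month's 13th has weekday Fri.
Jan 13 is Tue; Feb 13 is Fri ✓; Mar 13 is Fri ✓; Apr 13 is Mon; May 13 is Wed; Jun 13 is Sat; Jul 13 is Mon; Aug 13 is Thu; Sep 13 is Sun; Oct 13 is Tue; Nov 13 is Fri ✓; Dec 13 is Sun.
Friday the 13ths: Feb, Mar, Nov.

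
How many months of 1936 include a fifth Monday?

4

A month has five Mondays exactly when Monday falls within its first (length − 28) days.
Jan: 31 days, starts Wed → 5 of Wed, Thu, Fri
Feb: 29 days, starts Sat → 5 of Sat
Mar: 31 days, starts Sun → 5 of Sun, Mon, Tue ✓
Apr: 30 days, starts Wed → 5 of Wed, Thu
May: 31 days, starts Fri → 5 of Fri, Sat, Sun
Jun: 30 days, starts Mon → 5 of Mon, Tue ✓
Jul: 31 days, starts Wed → 5 of Wed, Thu, Fri
Aug: 31 days, starts Sat → 5 of Sat, Sun, Mon ✓
Sep: 30 days, starts Tue → 5 of Tue, Wed
Oct: 31 days, starts Thu → 5 of Thu, Fri, Sat
Nov: 30 days, starts Sun → 5 of Sun, Mon ✓
Dec: 31 days, starts Tue → 5 of Tue, Wed, Thu
Months with five Mondays: Mar, Jun, Aug, Nov.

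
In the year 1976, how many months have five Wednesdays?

A month has five Wednesdays exactly when Wednesday falls within its first (length − 28) days.
Jan: 31 days, starts Thu → 5 of Thu, Fri, Sat
Feb: 29 days, starts Sun → 5 of Sun
Mar: 31 days, starts Mon → 5 of Mon, Tue, Wed ✓
Apr: 30 days, starts Thu → 5 of Thu, Fri
May: 31 days, starts Sat → 5 of Sat, Sun, Mon
Jun: 30 days, starts Tue → 5 of Tue, Wed ✓
Jul: 31 days, starts Thu → 5 of Thu, Fri, Sat
Aug: 31 days, starts Sun → 5 of Sun, Mon, Tue
Sep: 30 days, starts Wed → 5 of Wed, Thu ✓
Oct: 31 days, starts Fri → 5 of Fri, Sat, Sun
Nov: 30 days, starts Mon → 5 of Mon, Tue
Dec: 31 days, starts Wed → 5 of Wed, Thu, Fri ✓
Months with five Wednesdays: Mar, Jun, Sep, Dec.

4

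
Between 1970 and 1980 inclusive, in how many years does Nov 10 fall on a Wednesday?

Day of week of November 10 in each year:
1970: Tue, 1971: Wed ✓, 1972: Fri, 1973: Sat, 1974: Sun, 1975: Mon, 1976: Wed ✓, 1977: Thu, 1978: Fri, 1979: Sat, 1980: Mon
Wednesdays: 1971, 1976.

2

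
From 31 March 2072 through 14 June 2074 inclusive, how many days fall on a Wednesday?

115

31 March 2072 is a Thursday.
The range spans 806 days (inclusive of both endpoints).
806 = 7 × 115 + 1, so there are 115 full weeks plus 1 extra day.
Each full week contributes one Wednesday: 115 so far.
The 1 extra day is Thu — none qualify.
Total: 115 + 0 = 115.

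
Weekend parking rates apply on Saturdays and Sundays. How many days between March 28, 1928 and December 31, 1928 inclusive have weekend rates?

March 28, 1928 is a Wednesday.
The range spans 279 days (inclusive of both endpoints).
279 = 7 × 39 + 6, so there are 39 full weeks plus 6 extra days.
Each full week contributes 2 weekend days (Sat, Sun): 39 × 2 = 78.
The 6 extra days are Wednesday, Thursday, Friday, Saturday, Sunday, Monday — 2 of them qualify.
Total: 78 + 2 = 80.

80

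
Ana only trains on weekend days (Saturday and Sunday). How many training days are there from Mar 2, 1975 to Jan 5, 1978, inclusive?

Mar 2, 1975 is a Sunday.
From Mar 2, 1975 to Jan 5, 1978 is 1041 days inclusive.
1041 = 7 × 148 + 5, so there are 148 full weeks plus 5 extra days.
Each full week contributes 2 weekend days (Sat, Sun): 148 × 2 = 296.
The 5 extra days are Sunday, Monday, Tuesday, Wednesday, Thursday — 1 of them qualifies.
Total: 296 + 1 = 297.

297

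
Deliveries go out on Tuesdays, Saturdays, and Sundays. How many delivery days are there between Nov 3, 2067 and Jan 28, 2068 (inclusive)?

Nov 3, 2067 is a Thursday.
From Nov 3, 2067 to Jan 28, 2068 is 87 days inclusive.
87 = 7 × 12 + 3, so there are 12 full weeks plus 3 extra days.
Each full week contributes 3 days from the set (Tue, Sat, Sun): 12 × 3 = 36.
The 3 extra days are Thursday, Friday, Saturday — 1 of them qualifies.
Total: 36 + 1 = 37.

37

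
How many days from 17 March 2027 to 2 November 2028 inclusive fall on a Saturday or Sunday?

170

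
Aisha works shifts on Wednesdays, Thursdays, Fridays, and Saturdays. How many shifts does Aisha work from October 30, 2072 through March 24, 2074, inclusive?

October 30, 2072 is a Sunday.
From October 30, 2072 to March 24, 2074 is 511 days inclusive.
511 = 7 × 73, so the span is exactly 73 full weeks.
Each full week contributes 4 days from the set (Wed, Thu, Fri, Sat): 73 × 4 = 292.

292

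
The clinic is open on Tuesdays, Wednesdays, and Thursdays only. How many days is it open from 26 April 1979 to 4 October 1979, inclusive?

26 April 1979 is a Thursday.
From 26 April 1979 to 4 October 1979 is 162 days inclusive.
162 = 7 × 23 + 1, so there are 23 full weeks plus 1 extra day.
Each full week contributes 3 days from the set (Tue, Wed, Thu): 23 × 3 = 69.
The 1 extra day is Thu — 1 of them qualifies.
Total: 69 + 1 = 70.

70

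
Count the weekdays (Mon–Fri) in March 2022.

March 1, 2022 is a Tuesday.
From March 1, 2022 to March 31, 2022 is 31 days inclusive.
31 = 7 × 4 + 3, so there are 4 full weeks plus 3 extra days.
Each full week contributes 5 weekdays (Mon–Fri): 4 × 5 = 20.
The 3 extra days are Tue, Wed, Thu — 3 of them qualify.
Total: 20 + 3 = 23.

23 weekdays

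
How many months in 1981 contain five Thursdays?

5

A month has five Thursdays exactly when Thursday falls within its first (length − 28) days.
Jan: 31 days, starts Thu → 5 of Thu, Fri, Sat ✓
Feb: 28 days, starts Sun → 5 of (none)
Mar: 31 days, starts Sun → 5 of Sun, Mon, Tue
Apr: 30 days, starts Wed → 5 of Wed, Thu ✓
May: 31 days, starts Fri → 5 of Fri, Sat, Sun
Jun: 30 days, starts Mon → 5 of Mon, Tue
Jul: 31 days, starts Wed → 5 of Wed, Thu, Fri ✓
Aug: 31 days, starts Sat → 5 of Sat, Sun, Mon
Sep: 30 days, starts Tue → 5 of Tue, Wed
Oct: 31 days, starts Thu → 5 of Thu, Fri, Sat ✓
Nov: 30 days, starts Sun → 5 of Sun, Mon
Dec: 31 days, starts Tue → 5 of Tue, Wed, Thu ✓
Months with five Thursdays: Jan, Apr, Jul, Oct, Dec.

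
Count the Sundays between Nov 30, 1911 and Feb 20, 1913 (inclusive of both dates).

Nov 30, 1911 is a Thursday.
The range spans 449 days (inclusive of both endpoints).
449 = 7 × 64 + 1, so there are 64 full weeks plus 1 extra day.
Each full week contributes one Sunday: 64 so far.
The 1 extra day is Thu — none qualify.
Total: 64 + 0 = 64.

64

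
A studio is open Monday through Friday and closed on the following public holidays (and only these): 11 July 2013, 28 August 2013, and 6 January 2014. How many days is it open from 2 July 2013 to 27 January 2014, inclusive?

2 July 2013 is a Tuesday.
The range spans 210 days (inclusive of both endpoints).
210 = 7 × 30, so the span is exactly 30 full weeks.
Each full week contributes 5 weekdays (Mon–Fri): 30 × 5 = 150.
Holidays: 11 July 2013 (Thu); 28 August 2013 (Wed); 6 January 2014 (Mon).
All 3 holidays fall on weekdays, so subtract 3.
Business days: 150 − 3 = 147.

147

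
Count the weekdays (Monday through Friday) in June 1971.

Jun 1, 1971 is a Tuesday.
That's 30 days from start to end, counting both.
30 = 7 × 4 + 2, so there are 4 full weeks plus 2 extra days.
Each full week contributes 5 weekdays (Mon–Fri): 4 × 5 = 20.
The 2 extra days are Tue, Wed — 2 of them qualify.
Total: 20 + 2 = 22.

22 weekdays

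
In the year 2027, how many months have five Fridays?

5

A month has five Fridays exactly when Friday falls within its first (length − 28) days.
Jan: 31 days, starts Fri → 5 of Fri, Sat, Sun ✓
Feb: 28 days, starts Mon → 5 of (none)
Mar: 31 days, starts Mon → 5 of Mon, Tue, Wed
Apr: 30 days, starts Thu → 5 of Thu, Fri ✓
May: 31 days, starts Sat → 5 of Sat, Sun, Mon
Jun: 30 days, starts Tue → 5 of Tue, Wed
Jul: 31 days, starts Thu → 5 of Thu, Fri, Sat ✓
Aug: 31 days, starts Sun → 5 of Sun, Mon, Tue
Sep: 30 days, starts Wed → 5 of Wed, Thu
Oct: 31 days, starts Fri → 5 of Fri, Sat, Sun ✓
Nov: 30 days, starts Mon → 5 of Mon, Tue
Dec: 31 days, starts Wed → 5 of Wed, Thu, Fri ✓
Months with five Fridays: Jan, Apr, Jul, Oct, Dec.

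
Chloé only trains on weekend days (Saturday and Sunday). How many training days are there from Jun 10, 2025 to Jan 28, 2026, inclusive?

66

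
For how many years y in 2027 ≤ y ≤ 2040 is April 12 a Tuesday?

2

Day of week of April 12 in each year:
2027: Mon, 2028: Wed, 2029: Thu, 2030: Fri, 2031: Sat, 2032: Mon, 2033: Tue ✓, 2034: Wed, 2035: Thu, 2036: Sat, 2037: Sun, 2038: Mon, 2039: Tue ✓, 2040: Thu
Tuesdays: 2033, 2039.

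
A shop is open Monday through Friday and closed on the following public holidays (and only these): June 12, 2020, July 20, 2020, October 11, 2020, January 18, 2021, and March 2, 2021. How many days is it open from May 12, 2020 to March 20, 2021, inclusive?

220 working days

May 12, 2020 is a Tuesday.
From May 12, 2020 to March 20, 2021 is 313 days inclusive.
313 = 7 × 44 + 5, so there are 44 full weeks plus 5 extra days.
Each full week contributes 5 weekdays (Mon–Fri): 44 × 5 = 220.
The 5 extra days are Tue, Wed, Thu, Fri, Sat — 4 of them qualify.
Total: 220 + 4 = 224.
Holidays: June 12, 2020 (Fri); July 20, 2020 (Mon); October 11, 2020 (Sun); January 18, 2021 (Mon); March 2, 2021 (Tue).
4 of the 5 holidays fall on weekdays; the rest are weekends and were already excluded.
Business days: 224 − 4 = 220.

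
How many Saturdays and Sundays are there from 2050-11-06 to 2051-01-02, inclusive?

2050-11-06 is a Sunday.
From 2050-11-06 to 2051-01-02 is 58 days inclusive.
58 = 7 × 8 + 2, so there are 8 full weeks plus 2 extra days.
Each full week contributes 2 weekend days (Sat, Sun): 8 × 2 = 16.
The 2 extra days are Sun, Mon — 1 of them qualifies.
Total: 16 + 1 = 17.

17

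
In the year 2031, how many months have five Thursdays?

A month has five Thursdays exactly when Thursday falls within its first (length − 28) days.
Jan: 31 days, starts Wed → 5 of Wed, Thu, Fri ✓
Feb: 28 days, starts Sat → 5 of (none)
Mar: 31 days, starts Sat → 5 of Sat, Sun, Mon
Apr: 30 days, starts Tue → 5 of Tue, Wed
May: 31 days, starts Thu → 5 of Thu, Fri, Sat ✓
Jun: 30 days, starts Sun → 5 of Sun, Mon
Jul: 31 days, starts Tue → 5 of Tue, Wed, Thu ✓
Aug: 31 days, starts Fri → 5 of Fri, Sat, Sun
Sep: 30 days, starts Mon → 5 of Mon, Tue
Oct: 31 days, starts Wed → 5 of Wed, Thu, Fri ✓
Nov: 30 days, starts Sat → 5 of Sat, Sun
Dec: 31 days, starts Mon → 5 of Mon, Tue, Wed
Months with five Thursdays: Jan, May, Jul, Oct.

4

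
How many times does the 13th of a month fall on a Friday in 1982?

The 13th falls on a Friday when the month's 13th has weekday Fri.
Jan 13 is Wed; Feb 13 is Sat; Mar 13 is Sat; Apr 13 is Tue; May 13 is Thu; Jun 13 is Sun; Jul 13 is Tue; Aug 13 is Fri ✓; Sep 13 is Mon; Oct 13 is Wed; Nov 13 is Sat; Dec 13 is Mon.
Friday the 13ths: Aug.

1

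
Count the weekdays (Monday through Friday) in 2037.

261 weekdays

2037-01-01 is a Thursday.
That's 365 days from start to end, counting both.
365 = 7 × 52 + 1, so there are 52 full weeks plus 1 extra day.
Each full week contributes 5 weekdays (Mon–Fri): 52 × 5 = 260.
The 1 extra day is Thursday — 1 of them qualifies.
Total: 260 + 1 = 261.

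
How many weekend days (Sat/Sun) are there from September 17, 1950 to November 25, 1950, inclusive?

20

September 17, 1950 is a Sunday.
That's 70 days from start to end, counting both.
70 = 7 × 10, so the span is exactly 10 full weeks.
Each full week contributes 2 weekend days (Sat, Sun): 10 × 2 = 20.
Total: 20.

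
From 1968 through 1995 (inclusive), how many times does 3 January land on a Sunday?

4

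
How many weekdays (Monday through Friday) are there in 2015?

261

2015-01-01 is a Thursday.
The range spans 365 days (inclusive of both endpoints).
365 = 7 × 52 + 1, so there are 52 full weeks plus 1 extra day.
Each full week contributes 5 weekdays (Mon–Fri): 52 × 5 = 260.
The 1 extra day is Thursday — 1 of them qualifies.
Total: 260 + 1 = 261.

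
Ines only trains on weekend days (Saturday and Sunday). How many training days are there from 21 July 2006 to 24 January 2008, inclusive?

158

21 July 2006 is a Friday.
That's 553 days from start to end, counting both.
553 = 7 × 79, so the span is exactly 79 full weeks.
Each full week contributes 2 weekend days (Sat, Sun): 79 × 2 = 158.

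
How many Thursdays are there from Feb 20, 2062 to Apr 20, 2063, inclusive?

61 Thursdays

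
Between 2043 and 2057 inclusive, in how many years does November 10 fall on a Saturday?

Day of week of November 10 in each year:
2043: Tue, 2044: Thu, 2045: Fri, 2046: Sat ✓, 2047: Sun, 2048: Tue, 2049: Wed, 2050: Thu, 2051: Fri, 2052: Sun, 2053: Mon, 2054: Tue, 2055: Wed, 2056: Fri, 2057: Sat ✓
Saturdays: 2046, 2057.

2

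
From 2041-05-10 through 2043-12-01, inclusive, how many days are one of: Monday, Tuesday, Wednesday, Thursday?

2041-05-10 is a Friday.
From 2041-05-10 to 2043-12-01 is 936 days inclusive.
936 = 7 × 133 + 5, so there are 133 full weeks plus 5 extra days.
Each full week contributes 4 days from the set (Mon, Tue, Wed, Thu): 133 × 4 = 532.
The 5 extra days are Friday, Saturday, Sunday, Monday, Tuesday — 2 of them qualify.
Total: 532 + 2 = 534.

534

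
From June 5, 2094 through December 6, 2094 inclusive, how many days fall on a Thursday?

June 5, 2094 is a Saturday.
From June 5, 2094 to December 6, 2094 is 185 days inclusive.
185 = 7 × 26 + 3, so there are 26 full weeks plus 3 extra days.
Each full week contributes one Thursday: 26 so far.
The 3 extra days are Saturday, Sunday, Monday — none qualify.
Total: 26 + 0 = 26.

26 Thursdays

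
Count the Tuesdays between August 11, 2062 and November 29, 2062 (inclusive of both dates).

August 11, 2062 is a Friday.
The range spans 111 days (inclusive of both endpoints).
111 = 7 × 15 + 6, so there are 15 full weeks plus 6 extra days.
Each full week contributes one Tuesday: 15 so far.
The 6 extra days are Fri, Sat, Sun, Mon, Tue, Wed — 1 of them qualifies.
Total: 15 + 1 = 16.

16 Tuesdays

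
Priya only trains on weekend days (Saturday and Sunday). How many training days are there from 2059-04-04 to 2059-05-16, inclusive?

12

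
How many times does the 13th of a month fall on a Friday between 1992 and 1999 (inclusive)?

Friday-the-13ths by year:
1992: Mar, Nov
1993: Aug
1994: May
1995: Jan, Oct
1996: Sep, Dec
1997: Jun
1998: Feb, Mar, Nov
1999: Aug

13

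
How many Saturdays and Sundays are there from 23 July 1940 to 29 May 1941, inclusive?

88

23 July 1940 is a Tuesday.
That's 311 days from start to end, counting both.
311 = 7 × 44 + 3, so there are 44 full weeks plus 3 extra days.
Each full week contributes 2 weekend days (Sat, Sun): 44 × 2 = 88.
The 3 extra days are Tue, Wed, Thu — none qualify.
Total: 88 + 0 = 88.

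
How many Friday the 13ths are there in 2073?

2

The 13th falls on a Friday when the month's 13th has weekday Fri.
Jan 13 is Fri ✓; Feb 13 is Mon; Mar 13 is Mon; Apr 13 is Thu; May 13 is Sat; Jun 13 is Tue; Jul 13 is Thu; Aug 13 is Sun; Sep 13 is Wed; Oct 13 is Fri ✓; Nov 13 is Mon; Dec 13 is Wed.
Friday the 13ths: Jan, Oct.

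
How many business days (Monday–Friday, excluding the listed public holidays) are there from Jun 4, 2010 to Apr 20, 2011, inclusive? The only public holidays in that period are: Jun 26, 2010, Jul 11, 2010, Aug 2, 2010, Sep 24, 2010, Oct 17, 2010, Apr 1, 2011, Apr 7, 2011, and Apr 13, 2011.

224 business days

Jun 4, 2010 is a Friday.
The range spans 321 days (inclusive of both endpoints).
321 = 7 × 45 + 6, so there are 45 full weeks plus 6 extra days.
Each full week contributes 5 weekdays (Mon–Fri): 45 × 5 = 225.
The 6 extra days are Friday, Saturday, Sunday, Monday, Tuesday, Wednesday — 4 of them qualify.
Total: 225 + 4 = 229.
Holidays: Jun 26, 2010 (Sat); Jul 11, 2010 (Sun); Aug 2, 2010 (Mon); Sep 24, 2010 (Fri); Oct 17, 2010 (Sun); Apr 1, 2011 (Fri); Apr 7, 2011 (Thu); Apr 13, 2011 (Wed).
5 of the 8 holidays fall on weekdays; the rest are weekends and were already excluded.
Business days: 229 − 5 = 224.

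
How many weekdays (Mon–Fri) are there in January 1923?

Jan 1, 1923 is a Monday.
That's 31 days from start to end, counting both.
31 = 7 × 4 + 3, so there are 4 full weeks plus 3 extra days.
Each full week contributes 5 weekdays (Mon–Fri): 4 × 5 = 20.
The 3 extra days are Monday, Tuesday, Wednesday — 3 of them qualify.
Total: 20 + 3 = 23.

23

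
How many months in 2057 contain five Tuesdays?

4

A month has five Tuesdays exactly when Tuesday falls within its first (length − 28) days.
Jan: 31 days, starts Mon → 5 of Mon, Tue, Wed ✓
Feb: 28 days, starts Thu → 5 of (none)
Mar: 31 days, starts Thu → 5 of Thu, Fri, Sat
Apr: 30 days, starts Sun → 5 of Sun, Mon
May: 31 days, starts Tue → 5 of Tue, Wed, Thu ✓
Jun: 30 days, starts Fri → 5 of Fri, Sat
Jul: 31 days, starts Sun → 5 of Sun, Mon, Tue ✓
Aug: 31 days, starts Wed → 5 of Wed, Thu, Fri
Sep: 30 days, starts Sat → 5 of Sat, Sun
Oct: 31 days, starts Mon → 5 of Mon, Tue, Wed ✓
Nov: 30 days, starts Thu → 5 of Thu, Fri
Dec: 31 days, starts Sat → 5 of Sat, Sun, Mon
Months with five Tuesdays: Jan, May, Jul, Oct.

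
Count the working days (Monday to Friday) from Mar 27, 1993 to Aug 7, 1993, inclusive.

95 weekdays

Mar 27, 1993 is a Saturday.
From Mar 27, 1993 to Aug 7, 1993 is 134 days inclusive.
134 = 7 × 19 + 1, so there are 19 full weeks plus 1 extra day.
Each full week contributes 5 weekdays (Mon–Fri): 19 × 5 = 95.
The 1 extra day is Saturday — none qualify.
Total: 95 + 0 = 95.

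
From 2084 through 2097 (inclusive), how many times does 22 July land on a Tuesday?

Day of week of July 22 in each year:
2084: Sat, 2085: Sun, 2086: Mon, 2087: Tue ✓, 2088: Thu, 2089: Fri, 2090: Sat, 2091: Sun, 2092: Tue ✓, 2093: Wed, 2094: Thu, 2095: Fri, 2096: Sun, 2097: Mon
Tuesdays: 2087, 2092.

2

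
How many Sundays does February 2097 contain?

Feb 1, 2097 is a Friday.
The range spans 28 days (inclusive of both endpoints).
28 = 7 × 4, so the span is exactly 4 full weeks.
Each full week contributes one Sunday: 4 so far.

4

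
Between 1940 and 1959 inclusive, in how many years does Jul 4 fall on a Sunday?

3

Day of week of July 4 in each year:
1940: Thu, 1941: Fri, 1942: Sat, 1943: Sun ✓, 1944: Tue, 1945: Wed, 1946: Thu, 1947: Fri, 1948: Sun ✓, 1949: Mon, 1950: Tue, 1951: Wed, 1952: Fri, 1953: Sat, 1954: Sun ✓, 1955: Mon, 1956: Wed, 1957: Thu, 1958: Fri, 1959: Sat
Sundays: 1943, 1948, 1954.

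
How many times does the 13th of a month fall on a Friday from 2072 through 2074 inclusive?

Friday-the-13ths by year:
2072: May
2073: Jan, Oct
2074: Apr, Jul

5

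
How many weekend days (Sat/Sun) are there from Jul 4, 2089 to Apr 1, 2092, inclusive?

Jul 4, 2089 is a Monday.
The range spans 1003 days (inclusive of both endpoints).
1003 = 7 × 143 + 2, so there are 143 full weeks plus 2 extra days.
Each full week contributes 2 weekend days (Sat, Sun): 143 × 2 = 286.
The 2 extra days are Mon, Tue — none qualify.
Total: 286 + 0 = 286.

286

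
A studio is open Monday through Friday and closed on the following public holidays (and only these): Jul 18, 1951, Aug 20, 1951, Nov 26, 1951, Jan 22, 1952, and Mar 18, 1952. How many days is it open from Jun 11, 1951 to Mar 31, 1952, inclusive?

206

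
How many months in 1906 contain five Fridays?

A month has five Fridays exactly when Friday falls within its first (length − 28) days.
Jan: 31 days, starts Mon → 5 of Mon, Tue, Wed
Feb: 28 days, starts Thu → 5 of (none)
Mar: 31 days, starts Thu → 5 of Thu, Fri, Sat ✓
Apr: 30 days, starts Sun → 5 of Sun, Mon
May: 31 days, starts Tue → 5 of Tue, Wed, Thu
Jun: 30 days, starts Fri → 5 of Fri, Sat ✓
Jul: 31 days, starts Sun → 5 of Sun, Mon, Tue
Aug: 31 days, starts Wed → 5 of Wed, Thu, Fri ✓
Sep: 30 days, starts Sat → 5 of Sat, Sun
Oct: 31 days, starts Mon → 5 of Mon, Tue, Wed
Nov: 30 days, starts Thu → 5 of Thu, Fri ✓
Dec: 31 days, starts Sat → 5 of Sat, Sun, Mon
Months with five Fridays: Mar, Jun, Aug, Nov.

4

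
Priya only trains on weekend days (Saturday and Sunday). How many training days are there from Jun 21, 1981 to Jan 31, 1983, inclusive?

Jun 21, 1981 is a Sunday.
From Jun 21, 1981 to Jan 31, 1983 is 590 days inclusive.
590 = 7 × 84 + 2, so there are 84 full weeks plus 2 extra days.
Each full week contributes 2 weekend days (Sat, Sun): 84 × 2 = 168.
The 2 extra days are Sunday, Monday — 1 of them qualifies.
Total: 168 + 1 = 169.

169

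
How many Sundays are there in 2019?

52

1 January 2019 is a Tuesday.
That's 365 days from start to end, counting both.
365 = 7 × 52 + 1, so there are 52 full weeks plus 1 extra day.
Each full week contributes one Sunday: 52 so far.
The 1 extra day is Tuesday — none qualify.
Total: 52 + 0 = 52.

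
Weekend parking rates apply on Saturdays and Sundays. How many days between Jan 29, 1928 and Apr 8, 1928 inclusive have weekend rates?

Jan 29, 1928 is a Sunday.
From Jan 29, 1928 to Apr 8, 1928 is 71 days inclusive.
71 = 7 × 10 + 1, so there are 10 full weeks plus 1 extra day.
Each full week contributes 2 weekend days (Sat, Sun): 10 × 2 = 20.
The 1 extra day is Sun — 1 of them qualifies.
Total: 20 + 1 = 21.

21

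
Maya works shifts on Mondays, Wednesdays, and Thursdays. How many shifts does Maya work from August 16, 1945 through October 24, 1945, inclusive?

30

August 16, 1945 is a Thursday.
The range spans 70 days (inclusive of both endpoints).
70 = 7 × 10, so the span is exactly 10 full weeks.
Each full week contributes 3 days from the set (Mon, Wed, Thu): 10 × 3 = 30.
Total: 30.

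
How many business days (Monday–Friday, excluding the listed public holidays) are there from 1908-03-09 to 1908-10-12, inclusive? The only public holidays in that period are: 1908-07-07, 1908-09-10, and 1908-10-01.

1908-03-09 is a Monday.
That's 218 days from start to end, counting both.
218 = 7 × 31 + 1, so there are 31 full weeks plus 1 extra day.
Each full week contributes 5 weekdays (Mon–Fri): 31 × 5 = 155.
The 1 extra day is Mon — 1 of them qualifies.
Total: 155 + 1 = 156.
Holidays: 1908-07-07 (Tue); 1908-09-10 (Thu); 1908-10-01 (Thu).
All 3 holidays fall on weekdays, so subtract 3.
Business days: 156 − 3 = 153.

153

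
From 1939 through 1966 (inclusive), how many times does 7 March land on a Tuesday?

4

Day of week of March 7 in each year:
1939: Tue ✓, 1940: Thu, 1941: Fri, 1942: Sat, 1943: Sun, 1944: Tue ✓, 1945: Wed, 1946: Thu, 1947: Fri, 1948: Sun, 1949: Mon, 1950: Tue ✓, 1951: Wed, 1952: Fri, 1953: Sat, 1954: Sun, 1955: Mon, 1956: Wed, 1957: Thu, 1958: Fri, 1959: Sat, 1960: Mon, 1961: Tue ✓, 1962: Wed, 1963: Thu, 1964: Sat, 1965: Sun, 1966: Mon
Tuesdays: 1939, 1944, 1950, 1961.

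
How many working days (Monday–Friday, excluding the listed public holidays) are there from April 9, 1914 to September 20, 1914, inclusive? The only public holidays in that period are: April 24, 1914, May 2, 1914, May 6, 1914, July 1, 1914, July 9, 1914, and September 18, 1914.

112 working days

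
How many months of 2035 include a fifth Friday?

A month has five Fridays exactly when Friday falls within its first (length − 28) days.
Jan: 31 days, starts Mon → 5 of Mon, Tue, Wed
Feb: 28 days, starts Thu → 5 of (none)
Mar: 31 days, starts Thu → 5 of Thu, Fri, Sat ✓
Apr: 30 days, starts Sun → 5 of Sun, Mon
May: 31 days, starts Tue → 5 of Tue, Wed, Thu
Jun: 30 days, starts Fri → 5 of Fri, Sat ✓
Jul: 31 days, starts Sun → 5 of Sun, Mon, Tue
Aug: 31 days, starts Wed → 5 of Wed, Thu, Fri ✓
Sep: 30 days, starts Sat → 5 of Sat, Sun
Oct: 31 days, starts Mon → 5 of Mon, Tue, Wed
Nov: 30 days, starts Thu → 5 of Thu, Fri ✓
Dec: 31 days, starts Sat → 5 of Sat, Sun, Mon
Months with five Fridays: Mar, Jun, Aug, Nov.

4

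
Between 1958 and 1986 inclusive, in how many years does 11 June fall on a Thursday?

Day of week of June 11 in each year:
1958: Wed, 1959: Thu ✓, 1960: Sat, 1961: Sun, 1962: Mon, 1963: Tue, 1964: Thu ✓, 1965: Fri, 1966: Sat, 1967: Sun, 1968: Tue, 1969: Wed, 1970: Thu ✓, 1971: Fri, 1972: Sun, 1973: Mon, 1974: Tue, 1975: Wed, 1976: Fri, 1977: Sat, 1978: Sun, 1979: Mon, 1980: Wed, 1981: Thu ✓, 1982: Fri, 1983: Sat, 1984: Mon, 1985: Tue, 1986: Wed
Thursdays: 1959, 1964, 1970, 1981.

4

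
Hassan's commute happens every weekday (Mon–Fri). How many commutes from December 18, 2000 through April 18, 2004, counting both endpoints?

870 weekdays

December 18, 2000 is a Monday.
The range spans 1218 days (inclusive of both endpoints).
1218 = 7 × 174, so the span is exactly 174 full weeks.
Each full week contributes 5 weekdays (Mon–Fri): 174 × 5 = 870.
Total: 870.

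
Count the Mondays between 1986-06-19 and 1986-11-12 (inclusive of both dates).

1986-06-19 is a Thursday.
The range spans 147 days (inclusive of both endpoints).
147 = 7 × 21, so the span is exactly 21 full weeks.
Each full week contributes one Monday: 21 so far.

21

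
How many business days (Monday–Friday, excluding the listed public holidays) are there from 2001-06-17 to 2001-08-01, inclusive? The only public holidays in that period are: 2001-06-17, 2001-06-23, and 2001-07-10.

32 business days

2001-06-17 is a Sunday.
That's 46 days from start to end, counting both.
46 = 7 × 6 + 4, so there are 6 full weeks plus 4 extra days.
Each full week contributes 5 weekdays (Mon–Fri): 6 × 5 = 30.
The 4 extra days are Sunday, Monday, Tuesday, Wednesday — 3 of them qualify.
Total: 30 + 3 = 33.
Holidays: 2001-06-17 (Sun); 2001-06-23 (Sat); 2001-07-10 (Tue).
1 of the 3 holidays fall on weekdays; the rest are weekends and were already excluded.
Business days: 33 − 1 = 32.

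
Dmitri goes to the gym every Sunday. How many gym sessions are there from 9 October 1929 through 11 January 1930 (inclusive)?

9 October 1929 is a Wednesday.
That's 95 days from start to end, counting both.
95 = 7 × 13 + 4, so there are 13 full weeks plus 4 extra days.
Each full week contributes one Sunday: 13 so far.
The 4 extra days are Wed, Thu, Fri, Sat — none qualify.
Total: 13 + 0 = 13.

13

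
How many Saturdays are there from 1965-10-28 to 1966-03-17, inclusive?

1965-10-28 is a Thursday.
The range spans 141 days (inclusive of both endpoints).
141 = 7 × 20 + 1, so there are 20 full weeks plus 1 extra day.
Each full week contributes one Saturday: 20 so far.
The 1 extra day is Thursday — none qualify.
Total: 20 + 0 = 20.

20 Saturdays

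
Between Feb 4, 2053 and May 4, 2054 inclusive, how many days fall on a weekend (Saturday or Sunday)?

Feb 4, 2053 is a Tuesday.
From Feb 4, 2053 to May 4, 2054 is 455 days inclusive.
455 = 7 × 65, so the span is exactly 65 full weeks.
Each full week contributes 2 weekend days (Sat, Sun): 65 × 2 = 130.
Total: 130.

130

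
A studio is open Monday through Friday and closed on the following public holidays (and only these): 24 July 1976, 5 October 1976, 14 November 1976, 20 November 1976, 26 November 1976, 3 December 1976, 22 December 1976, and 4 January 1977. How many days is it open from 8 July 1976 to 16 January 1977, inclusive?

8 July 1976 is a Thursday.
That's 193 days from start to end, counting both.
193 = 7 × 27 + 4, so there are 27 full weeks plus 4 extra days.
Each full week contributes 5 weekdays (Mon–Fri): 27 × 5 = 135.
The 4 extra days are Thu, Fri, Sat, Sun — 2 of them qualify.
Total: 135 + 2 = 137.
Holidays: 24 July 1976 (Sat); 5 October 1976 (Tue); 14 November 1976 (Sun); 20 November 1976 (Sat); 26 November 1976 (Fri); 3 December 1976 (Fri); 22 December 1976 (Wed); 4 January 1977 (Tue).
5 of the 8 holidays fall on weekdays; the rest are weekends and were already excluded.
Business days: 137 − 5 = 132.

132 business days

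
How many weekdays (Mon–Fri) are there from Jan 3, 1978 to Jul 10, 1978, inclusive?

135

Jan 3, 1978 is a Tuesday.
From Jan 3, 1978 to Jul 10, 1978 is 189 days inclusive.
189 = 7 × 27, so the span is exactly 27 full weeks.
Each full week contributes 5 weekdays (Mon–Fri): 27 × 5 = 135.
Total: 135.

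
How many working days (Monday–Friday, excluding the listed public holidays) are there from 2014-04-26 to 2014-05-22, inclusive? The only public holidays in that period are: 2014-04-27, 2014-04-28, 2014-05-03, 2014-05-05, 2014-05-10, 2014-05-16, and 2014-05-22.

2014-04-26 is a Saturday.
The range spans 27 days (inclusive of both endpoints).
27 = 7 × 3 + 6, so there are 3 full weeks plus 6 extra days.
Each full week contributes 5 weekdays (Mon–Fri): 3 × 5 = 15.
The 6 extra days are Sat, Sun, Mon, Tue, Wed, Thu — 4 of them qualify.
Total: 15 + 4 = 19.
Holidays: 2014-04-27 (Sun); 2014-04-28 (Mon); 2014-05-03 (Sat); 2014-05-05 (Mon); 2014-05-10 (Sat); 2014-05-16 (Fri); 2014-05-22 (Thu).
4 of the 7 holidays fall on weekdays; the rest are weekends and were already excluded.
Business days: 19 − 4 = 15.

15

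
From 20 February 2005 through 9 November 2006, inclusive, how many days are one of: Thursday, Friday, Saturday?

20 February 2005 is a Sunday.
From 20 February 2005 to 9 November 2006 is 628 days inclusive.
628 = 7 × 89 + 5, so there are 89 full weeks plus 5 extra days.
Each full week contributes 3 days from the set (Thu, Fri, Sat): 89 × 3 = 267.
The 5 extra days are Sunday, Monday, Tuesday, Wednesday, Thursday — 1 of them qualifies.
Total: 267 + 1 = 268.

268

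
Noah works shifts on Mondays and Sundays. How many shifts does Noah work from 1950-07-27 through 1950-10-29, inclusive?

27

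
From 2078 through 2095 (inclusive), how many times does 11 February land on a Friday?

4

Day of week of February 11 in each year:
2078: Fri ✓, 2079: Sat, 2080: Sun, 2081: Tue, 2082: Wed, 2083: Thu, 2084: Fri ✓, 2085: Sun, 2086: Mon, 2087: Tue, 2088: Wed, 2089: Fri ✓, 2090: Sat, 2091: Sun, 2092: Mon, 2093: Wed, 2094: Thu, 2095: Fri ✓
Fridays: 2078, 2084, 2089, 2095.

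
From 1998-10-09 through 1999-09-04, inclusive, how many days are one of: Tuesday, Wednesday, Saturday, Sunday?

1998-10-09 is a Friday.
From 1998-10-09 to 1999-09-04 is 331 days inclusive.
331 = 7 × 47 + 2, so there are 47 full weeks plus 2 extra days.
Each full week contributes 4 days from the set (Tue, Wed, Sat, Sun): 47 × 4 = 188.
The 2 extra days are Fri, Sat — 1 of them qualifies.
Total: 188 + 1 = 189.

189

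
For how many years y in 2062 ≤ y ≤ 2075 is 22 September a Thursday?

Day of week of September 22 in each year:
2062: Fri, 2063: Sat, 2064: Mon, 2065: Tue, 2066: Wed, 2067: Thu ✓, 2068: Sat, 2069: Sun, 2070: Mon, 2071: Tue, 2072: Thu ✓, 2073: Fri, 2074: Sat, 2075: Sun
Thursdays: 2067, 2072.

2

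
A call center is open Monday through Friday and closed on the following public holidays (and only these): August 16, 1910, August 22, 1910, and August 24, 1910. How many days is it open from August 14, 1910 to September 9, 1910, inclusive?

August 14, 1910 is a Sunday.
From August 14, 1910 to September 9, 1910 is 27 days inclusive.
27 = 7 × 3 + 6, so there are 3 full weeks plus 6 extra days.
Each full week contributes 5 weekdays (Mon–Fri): 3 × 5 = 15.
The 6 extra days are Sunday, Monday, Tuesday, Wednesday, Thursday, Friday — 5 of them qualify.
Total: 15 + 5 = 20.
Holidays: August 16, 1910 (Tue); August 22, 1910 (Mon); August 24, 1910 (Wed).
All 3 holidays fall on weekdays, so subtract 3.
Business days: 20 − 3 = 17.

17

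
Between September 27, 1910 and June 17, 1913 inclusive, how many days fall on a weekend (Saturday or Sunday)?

September 27, 1910 is a Tuesday.
The range spans 995 days (inclusive of both endpoints).
995 = 7 × 142 + 1, so there are 142 full weeks plus 1 extra day.
Each full week contributes 2 weekend days (Sat, Sun): 142 × 2 = 284.
The 1 extra day is Tue — none qualify.
Total: 284 + 0 = 284.

284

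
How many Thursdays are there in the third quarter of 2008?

1 July 2008 is a Tuesday.
From 1 July 2008 to 30 September 2008 is 92 days inclusive.
92 = 7 × 13 + 1, so there are 13 full weeks plus 1 extra day.
Each full week contributes one Thursday: 13 so far.
The 1 extra day is Tuesday — none qualify.
Total: 13 + 0 = 13.

13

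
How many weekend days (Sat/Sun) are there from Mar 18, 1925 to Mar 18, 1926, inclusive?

Mar 18, 1925 is a Wednesday.
That's 366 days from start to end, counting both.
366 = 7 × 52 + 2, so there are 52 full weeks plus 2 extra days.
Each full week contributes 2 weekend days (Sat, Sun): 52 × 2 = 104.
The 2 extra days are Wednesday, Thursday — none qualify.
Total: 104 + 0 = 104.

104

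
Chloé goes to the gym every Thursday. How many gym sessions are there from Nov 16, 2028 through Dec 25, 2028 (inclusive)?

6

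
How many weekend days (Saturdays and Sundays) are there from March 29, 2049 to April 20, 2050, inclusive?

110

March 29, 2049 is a Monday.
From March 29, 2049 to April 20, 2050 is 388 days inclusive.
388 = 7 × 55 + 3, so there are 55 full weeks plus 3 extra days.
Each full week contributes 2 weekend days (Sat, Sun): 55 × 2 = 110.
The 3 extra days are Mon, Tue, Wed — none qualify.
Total: 110 + 0 = 110.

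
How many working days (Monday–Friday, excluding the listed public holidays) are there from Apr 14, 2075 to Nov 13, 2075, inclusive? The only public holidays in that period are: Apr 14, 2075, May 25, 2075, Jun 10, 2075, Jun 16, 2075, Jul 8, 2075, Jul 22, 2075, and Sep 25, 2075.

149 working days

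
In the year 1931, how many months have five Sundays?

A month has five Sundays exactly when Sunday falls within its first (length − 28) days.
Jan: 31 days, starts Thu → 5 of Thu, Fri, Sat
Feb: 28 days, starts Sun → 5 of (none)
Mar: 31 days, starts Sun → 5 of Sun, Mon, Tue ✓
Apr: 30 days, starts Wed → 5 of Wed, Thu
May: 31 days, starts Fri → 5 of Fri, Sat, Sun ✓
Jun: 30 days, starts Mon → 5 of Mon, Tue
Jul: 31 days, starts Wed → 5 of Wed, Thu, Fri
Aug: 31 days, starts Sat → 5 of Sat, Sun, Mon ✓
Sep: 30 days, starts Tue → 5 of Tue, Wed
Oct: 31 days, starts Thu → 5 of Thu, Fri, Sat
Nov: 30 days, starts Sun → 5 of Sun, Mon ✓
Dec: 31 days, starts Tue → 5 of Tue, Wed, Thu
Months with five Sundays: Mar, May, Aug, Nov.

4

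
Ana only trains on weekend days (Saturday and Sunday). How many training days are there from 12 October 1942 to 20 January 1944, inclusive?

12 October 1942 is a Monday.
From 12 October 1942 to 20 January 1944 is 466 days inclusive.
466 = 7 × 66 + 4, so there are 66 full weeks plus 4 extra days.
Each full week contributes 2 weekend days (Sat, Sun): 66 × 2 = 132.
The 4 extra days are Mon, Tue, Wed, Thu — none qualify.
Total: 132 + 0 = 132.

132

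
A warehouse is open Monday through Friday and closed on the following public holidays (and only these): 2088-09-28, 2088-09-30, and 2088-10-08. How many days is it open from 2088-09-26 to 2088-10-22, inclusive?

2088-09-26 is a Sunday.
The range spans 27 days (inclusive of both endpoints).
27 = 7 × 3 + 6, so there are 3 full weeks plus 6 extra days.
Each full week contributes 5 weekdays (Mon–Fri): 3 × 5 = 15.
The 6 extra days are Sun, Mon, Tue, Wed, Thu, Fri — 5 of them qualify.
Total: 15 + 5 = 20.
Holidays: 2088-09-28 (Tue); 2088-09-30 (Thu); 2088-10-08 (Fri).
All 3 holidays fall on weekdays, so subtract 3.
Business days: 20 − 3 = 17.

17 working days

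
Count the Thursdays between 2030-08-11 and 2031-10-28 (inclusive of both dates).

2030-08-11 is a Sunday.
From 2030-08-11 to 2031-10-28 is 444 days inclusive.
444 = 7 × 63 + 3, so there are 63 full weeks plus 3 extra days.
Each full week contributes one Thursday: 63 so far.
The 3 extra days are Sun, Mon, Tue — none qualify.
Total: 63 + 0 = 63.

63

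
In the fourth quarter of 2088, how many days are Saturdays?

13

2088-10-01 is a Friday.
That's 92 days from start to end, counting both.
92 = 7 × 13 + 1, so there are 13 full weeks plus 1 extra day.
Each full week contributes one Saturday: 13 so far.
The 1 extra day is Fri — none qualify.
Total: 13 + 0 = 13.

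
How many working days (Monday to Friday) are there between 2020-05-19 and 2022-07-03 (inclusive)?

2020-05-19 is a Tuesday.
That's 776 days from start to end, counting both.
776 = 7 × 110 + 6, so there are 110 full weeks plus 6 extra days.
Each full week contributes 5 weekdays (Mon–Fri): 110 × 5 = 550.
The 6 extra days are Tuesday, Wednesday, Thursday, Friday, Saturday, Sunday — 4 of them qualify.
Total: 550 + 4 = 554.

554 weekdays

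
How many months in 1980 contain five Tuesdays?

5

A month has five Tuesdays exactly when Tuesday falls within its first (length − 28) days.
Jan: 31 days, starts Tue → 5 of Tue, Wed, Thu ✓
Feb: 29 days, starts Fri → 5 of Fri
Mar: 31 days, starts Sat → 5 of Sat, Sun, Mon
Apr: 30 days, starts Tue → 5 of Tue, Wed ✓
May: 31 days, starts Thu → 5 of Thu, Fri, Sat
Jun: 30 days, starts Sun → 5 of Sun, Mon
Jul: 31 days, starts Tue → 5 of Tue, Wed, Thu ✓
Aug: 31 days, starts Fri → 5 of Fri, Sat, Sun
Sep: 30 days, starts Mon → 5 of Mon, Tue ✓
Oct: 31 days, starts Wed → 5 of Wed, Thu, Fri
Nov: 30 days, starts Sat → 5 of Sat, Sun
Dec: 31 days, starts Mon → 5 of Mon, Tue, Wed ✓
Months with five Tuesdays: Jan, Apr, Jul, Sep, Dec.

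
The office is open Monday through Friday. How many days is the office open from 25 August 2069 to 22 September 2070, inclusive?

25 August 2069 is a Sunday.
From 25 August 2069 to 22 September 2070 is 394 days inclusive.
394 = 7 × 56 + 2, so there are 56 full weeks plus 2 extra days.
Each full week contributes 5 weekdays (Mon–Fri): 56 × 5 = 280.
The 2 extra days are Sunday, Monday — 1 of them qualifies.
Total: 280 + 1 = 281.

281 weekdays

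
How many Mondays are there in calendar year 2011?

52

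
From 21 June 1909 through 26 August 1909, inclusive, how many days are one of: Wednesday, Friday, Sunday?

28

21 June 1909 is a Monday.
The range spans 67 days (inclusive of both endpoints).
67 = 7 × 9 + 4, so there are 9 full weeks plus 4 extra days.
Each full week contributes 3 days from the set (Wed, Fri, Sun): 9 × 3 = 27.
The 4 extra days are Monday, Tuesday, Wednesday, Thursday — 1 of them qualifies.
Total: 27 + 1 = 28.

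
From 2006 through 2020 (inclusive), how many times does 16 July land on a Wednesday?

2

Day of week of July 16 in each year:
2006: Sun, 2007: Mon, 2008: Wed ✓, 2009: Thu, 2010: Fri, 2011: Sat, 2012: Mon, 2013: Tue, 2014: Wed ✓, 2015: Thu, 2016: Sat, 2017: Sun, 2018: Mon, 2019: Tue, 2020: Thu
Wednesdays: 2008, 2014.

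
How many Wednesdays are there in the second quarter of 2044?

13

Apr 1, 2044 is a Friday.
That's 91 days from start to end, counting both.
91 = 7 × 13, so the span is exactly 13 full weeks.
Each full week contributes one Wednesday: 13 so far.
Total: 13.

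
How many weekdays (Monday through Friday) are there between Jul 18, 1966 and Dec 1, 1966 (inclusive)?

99

Jul 18, 1966 is a Monday.
From Jul 18, 1966 to Dec 1, 1966 is 137 days inclusive.
137 = 7 × 19 + 4, so there are 19 full weeks plus 4 extra days.
Each full week contributes 5 weekdays (Mon–Fri): 19 × 5 = 95.
The 4 extra days are Mon, Tue, Wed, Thu — 4 of them qualify.
Total: 95 + 4 = 99.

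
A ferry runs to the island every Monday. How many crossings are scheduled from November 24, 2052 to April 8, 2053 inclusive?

20 Mondays

November 24, 2052 is a Sunday.
That's 136 days from start to end, counting both.
136 = 7 × 19 + 3, so there are 19 full weeks plus 3 extra days.
Each full week contributes one Monday: 19 so far.
The 3 extra days are Sun, Mon, Tue — 1 of them qualifies.
Total: 19 + 1 = 20.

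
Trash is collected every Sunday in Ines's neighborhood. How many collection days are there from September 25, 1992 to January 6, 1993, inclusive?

September 25, 1992 is a Friday.
The range spans 104 days (inclusive of both endpoints).
104 = 7 × 14 + 6, so there are 14 full weeks plus 6 extra days.
Each full week contributes one Sunday: 14 so far.
The 6 extra days are Fri, Sat, Sun, Mon, Tue, Wed — 1 of them qualifies.
Total: 14 + 1 = 15.

15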